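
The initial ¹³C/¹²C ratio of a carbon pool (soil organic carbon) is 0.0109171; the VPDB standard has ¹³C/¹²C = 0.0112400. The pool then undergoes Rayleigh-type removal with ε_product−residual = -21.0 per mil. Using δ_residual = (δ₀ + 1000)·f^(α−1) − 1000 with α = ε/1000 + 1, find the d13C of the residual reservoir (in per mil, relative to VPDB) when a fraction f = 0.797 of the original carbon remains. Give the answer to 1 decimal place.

-24.1 per mil

δ₀ = (0.0109171/0.0112400 − 1)×1000 = (0.971272 − 1)×1000 = -28.728 per mil
α − 1 = ε/1000 = -0.0210
f^(α−1) = 0.797^(-0.0210) = 1.004776
δ_res = (-28.728 + 1000) × 1.004776 − 1000 = 975.911 − 1000 = -24.09 per mil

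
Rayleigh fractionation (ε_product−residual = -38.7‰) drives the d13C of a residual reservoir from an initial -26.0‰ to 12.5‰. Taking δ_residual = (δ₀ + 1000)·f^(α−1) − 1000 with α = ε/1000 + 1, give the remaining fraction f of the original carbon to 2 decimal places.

0.37

α − 1 = ε/1000 = -0.0387
(δ_res + 1000)/(δ₀ + 1000) = (12.5 + 1000)/(-26.0 + 1000) = 1012.5/974.0 = 1.039528
f = 1.039528^(1/-0.0387) = exp(ln(1.039528)/-0.0387) = exp(0.03877/-0.0387)
f = exp(-1.0017) = 0.3672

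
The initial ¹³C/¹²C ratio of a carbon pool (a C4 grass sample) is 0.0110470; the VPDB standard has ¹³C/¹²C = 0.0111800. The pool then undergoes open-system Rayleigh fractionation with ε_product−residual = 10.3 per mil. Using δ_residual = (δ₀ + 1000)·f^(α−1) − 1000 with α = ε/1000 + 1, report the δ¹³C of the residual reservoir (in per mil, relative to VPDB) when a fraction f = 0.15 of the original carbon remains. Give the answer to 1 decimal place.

δ₀ = (0.0110470/0.0111800 − 1)×1000 = (0.988104 − 1)×1000 = -11.896 per mil
α − 1 = ε/1000 = 0.0103
f^(α−1) = 0.15^(0.0103) = 0.980649
δ_res = (-11.896 + 1000) × 0.980649 − 1000 = 968.983 − 1000 = -31.02 per mil

-31.0 per mil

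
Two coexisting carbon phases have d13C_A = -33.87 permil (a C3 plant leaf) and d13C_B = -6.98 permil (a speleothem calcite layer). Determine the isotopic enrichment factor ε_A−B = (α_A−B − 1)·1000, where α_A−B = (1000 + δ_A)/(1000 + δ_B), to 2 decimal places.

-27.08 permil

α_A−B = (1000 + -33.87) / (1000 + -6.98) = 966.13 / 993.02 = 0.972921
ε_A−B = (0.972921 − 1) × 1000 = -27.079 permil
(The approximation ε ≈ δ_A − δ_B would give -26.89 permil.)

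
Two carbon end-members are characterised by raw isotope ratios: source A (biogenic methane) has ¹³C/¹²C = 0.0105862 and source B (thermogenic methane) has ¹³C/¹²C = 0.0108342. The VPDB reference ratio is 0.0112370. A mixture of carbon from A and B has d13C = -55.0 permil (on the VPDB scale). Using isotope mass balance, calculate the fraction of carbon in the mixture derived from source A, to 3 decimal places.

0.868

δ_A = (0.0105862/0.0112370 − 1)×1000 = (0.942084 − 1)×1000 = -57.916 permil
δ_B = (0.0108342/0.0112370 − 1)×1000 = (0.964154 − 1)×1000 = -35.846 permil
f_A = (δ_mix − δ_B)/(δ_A − δ_B) = (-55.0 − (-35.846))/(-57.916 − (-35.846))
f_A = -19.154 / -22.070 = 0.8679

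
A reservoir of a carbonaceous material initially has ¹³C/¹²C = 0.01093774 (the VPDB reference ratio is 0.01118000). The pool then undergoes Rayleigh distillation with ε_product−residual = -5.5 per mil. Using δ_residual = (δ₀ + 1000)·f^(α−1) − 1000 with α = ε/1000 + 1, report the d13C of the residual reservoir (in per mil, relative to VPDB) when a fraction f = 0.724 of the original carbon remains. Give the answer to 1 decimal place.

-19.9 per mil

δ₀ = (0.01093774/0.01118000 − 1)×1000 = (0.978331 − 1)×1000 = -21.669 per mil
α − 1 = ε/1000 = -0.0055
f^(α−1) = 0.724^(-0.0055) = 1.001778
δ_res = (-21.669 + 1000) × 1.001778 − 1000 = 980.070 − 1000 = -19.93 per mil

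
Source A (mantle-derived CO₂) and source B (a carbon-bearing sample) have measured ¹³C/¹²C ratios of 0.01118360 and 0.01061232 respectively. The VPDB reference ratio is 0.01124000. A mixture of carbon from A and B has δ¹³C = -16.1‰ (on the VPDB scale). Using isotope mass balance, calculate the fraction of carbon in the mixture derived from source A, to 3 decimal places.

δ_A = (0.01118360/0.01124000 − 1)×1000 = (0.994982 − 1)×1000 = -5.018‰
δ_B = (0.01061232/0.01124000 − 1)×1000 = (0.944157 − 1)×1000 = -55.843‰
f_A = (δ_mix − δ_B)/(δ_A − δ_B) = (-16.1 − (-55.843))/(-5.018 − (-55.843))
f_A = 39.743 / 50.826 = 0.7820

0.782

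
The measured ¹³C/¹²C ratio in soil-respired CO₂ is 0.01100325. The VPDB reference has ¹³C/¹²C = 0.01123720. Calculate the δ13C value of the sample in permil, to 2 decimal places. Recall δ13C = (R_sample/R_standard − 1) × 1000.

δ13C = (R_sample / R_standard − 1) × 1000
R_sample / R_standard = 0.01100325 / 0.01123720 = 0.979181
δ13C = (0.979181 − 1) × 1000 = -20.819 permil

-20.82 permil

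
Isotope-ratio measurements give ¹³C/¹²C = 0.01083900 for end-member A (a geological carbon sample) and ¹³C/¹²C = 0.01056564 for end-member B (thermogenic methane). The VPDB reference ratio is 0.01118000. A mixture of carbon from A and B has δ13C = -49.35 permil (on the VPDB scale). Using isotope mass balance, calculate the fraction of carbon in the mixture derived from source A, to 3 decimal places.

0.229

δ_A = (0.01083900/0.01118000 − 1)×1000 = (0.969499 − 1)×1000 = -30.501 permil
δ_B = (0.01056564/0.01118000 − 1)×1000 = (0.945048 − 1)×1000 = -54.952 permil
f_A = (δ_mix − δ_B)/(δ_A − δ_B) = (-49.35 − (-54.952))/(-30.501 − (-54.952))
f_A = 5.602 / 24.451 = 0.2291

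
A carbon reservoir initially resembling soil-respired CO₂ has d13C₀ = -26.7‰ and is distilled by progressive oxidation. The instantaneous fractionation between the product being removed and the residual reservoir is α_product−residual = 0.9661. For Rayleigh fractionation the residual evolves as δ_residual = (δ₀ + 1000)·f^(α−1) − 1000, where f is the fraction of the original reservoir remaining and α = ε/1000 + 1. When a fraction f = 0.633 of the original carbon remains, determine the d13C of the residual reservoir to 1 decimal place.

-11.5‰

Rayleigh residual: δ_res = (δ₀ + 1000)·f^(α−1) − 1000
α − 1 = -0.03390
f^(α−1) = 0.633^(-0.03390) = 1.015623
δ_res = (-26.7 + 1000) × 1.015623 − 1000 = 988.506 − 1000 = -11.49‰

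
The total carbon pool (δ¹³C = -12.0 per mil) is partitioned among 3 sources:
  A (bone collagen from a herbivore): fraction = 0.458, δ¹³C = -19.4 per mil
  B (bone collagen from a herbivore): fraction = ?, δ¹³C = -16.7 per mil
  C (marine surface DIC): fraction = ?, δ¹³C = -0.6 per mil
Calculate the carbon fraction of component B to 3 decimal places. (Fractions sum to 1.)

Let f_B and f_C be the unknown fractions; fractions sum to 1 so f_B + f_C = 0.542.
Mass balance: Σ fᵢ·δᵢ = δ_bulk ⇒ f_B·(-16.7) + f_C·(-0.6) = -12.0 − (-8.885) = -3.115
Substitute f_C = 0.542 − f_B:
f_B·(-16.7 − -0.6) = -3.115 − 0.542×(-0.6) = -2.790
f_B = -2.790 / -16.1 = 0.1733

0.173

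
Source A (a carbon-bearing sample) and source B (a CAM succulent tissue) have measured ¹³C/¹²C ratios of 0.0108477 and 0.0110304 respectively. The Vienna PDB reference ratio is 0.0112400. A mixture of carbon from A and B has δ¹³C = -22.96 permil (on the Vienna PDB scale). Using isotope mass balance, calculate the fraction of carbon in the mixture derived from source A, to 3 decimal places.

0.265

δ_A = (0.0108477/0.0112400 − 1)×1000 = (0.965098 − 1)×1000 = -34.902 permil
δ_B = (0.0110304/0.0112400 − 1)×1000 = (0.981352 − 1)×1000 = -18.648 permil
f_A = (δ_mix − δ_B)/(δ_A − δ_B) = (-22.96 − (-18.648))/(-34.902 − (-18.648))
f_A = -4.312 / -16.254 = 0.2653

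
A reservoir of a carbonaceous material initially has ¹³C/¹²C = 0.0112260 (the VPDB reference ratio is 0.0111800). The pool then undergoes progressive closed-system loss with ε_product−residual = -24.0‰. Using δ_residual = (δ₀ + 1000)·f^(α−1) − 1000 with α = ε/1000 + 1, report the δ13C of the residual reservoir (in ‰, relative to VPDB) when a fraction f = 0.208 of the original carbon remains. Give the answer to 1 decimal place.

42.7‰

δ₀ = (0.0112260/0.0111800 − 1)×1000 = (1.004114 − 1)×1000 = 4.114‰
α − 1 = ε/1000 = -0.0240
f^(α−1) = 0.208^(-0.0240) = 1.038404
δ_res = (4.114 + 1000) × 1.038404 − 1000 = 1042.677 − 1000 = 42.68‰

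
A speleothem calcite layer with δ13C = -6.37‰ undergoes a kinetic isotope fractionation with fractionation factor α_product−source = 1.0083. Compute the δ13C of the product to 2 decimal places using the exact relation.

1.88‰

δ_product = (δ_source + 1000)·α − 1000
δ_product = (-6.37 + 1000) × 1.0083 − 1000
δ_product = 1001.877 − 1000 = 1.877‰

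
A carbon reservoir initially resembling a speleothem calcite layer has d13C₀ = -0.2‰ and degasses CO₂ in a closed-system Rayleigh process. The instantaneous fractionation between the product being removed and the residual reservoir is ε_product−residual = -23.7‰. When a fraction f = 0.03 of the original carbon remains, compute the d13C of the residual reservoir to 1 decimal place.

Rayleigh residual: δ_res = (δ₀ + 1000)·f^(α−1) − 1000
α = ε/1000 + 1 = 0.97630, so α − 1 = -0.02370
f^(α−1) = 0.03^(-0.02370) = 1.086656
δ_res = (-0.2 + 1000) × 1.086656 − 1000 = 1086.439 − 1000 = 86.44‰

86.4‰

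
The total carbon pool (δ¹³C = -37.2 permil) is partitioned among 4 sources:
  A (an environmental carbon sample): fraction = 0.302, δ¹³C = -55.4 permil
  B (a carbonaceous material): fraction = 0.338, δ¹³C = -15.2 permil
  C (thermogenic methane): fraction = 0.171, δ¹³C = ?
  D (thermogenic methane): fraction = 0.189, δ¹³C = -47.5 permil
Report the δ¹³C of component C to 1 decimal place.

-37.2 permil

Isotope mass balance: δ_bulk = Σ fᵢ·δᵢ.
-37.2 = 0.302×(-55.4) + 0.338×(-15.2) + 0.171×δ_C + 0.189×(-47.5)
0.171·δ_C = -37.2 − (-30.846) = -6.354
δ_C = -6.354 / 0.171 = -37.16 permil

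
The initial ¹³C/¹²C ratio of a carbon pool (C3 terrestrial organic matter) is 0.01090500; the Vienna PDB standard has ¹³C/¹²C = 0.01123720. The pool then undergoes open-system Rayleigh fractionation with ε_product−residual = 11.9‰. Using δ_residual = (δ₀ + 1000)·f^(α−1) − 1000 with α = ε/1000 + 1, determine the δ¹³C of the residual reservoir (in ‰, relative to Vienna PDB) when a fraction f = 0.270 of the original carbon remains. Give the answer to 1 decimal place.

-44.6‰

δ₀ = (0.01090500/0.01123720 − 1)×1000 = (0.970437 − 1)×1000 = -29.563‰
α − 1 = ε/1000 = 0.0119
f^(α−1) = 0.270^(0.0119) = 0.984540
δ_res = (-29.563 + 1000) × 0.984540 − 1000 = 955.434 − 1000 = -44.57‰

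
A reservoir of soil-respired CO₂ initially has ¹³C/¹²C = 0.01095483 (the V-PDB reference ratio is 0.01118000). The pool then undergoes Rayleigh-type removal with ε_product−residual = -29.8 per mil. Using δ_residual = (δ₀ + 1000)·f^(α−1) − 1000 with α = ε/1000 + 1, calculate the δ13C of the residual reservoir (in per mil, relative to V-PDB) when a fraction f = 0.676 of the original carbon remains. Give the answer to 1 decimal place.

-8.6 per mil

δ₀ = (0.01095483/0.01118000 − 1)×1000 = (0.979860 − 1)×1000 = -20.140 per mil
α − 1 = ε/1000 = -0.0298
f^(α−1) = 0.676^(-0.0298) = 1.011737
δ_res = (-20.140 + 1000) × 1.011737 − 1000 = 991.360 − 1000 = -8.64 per mil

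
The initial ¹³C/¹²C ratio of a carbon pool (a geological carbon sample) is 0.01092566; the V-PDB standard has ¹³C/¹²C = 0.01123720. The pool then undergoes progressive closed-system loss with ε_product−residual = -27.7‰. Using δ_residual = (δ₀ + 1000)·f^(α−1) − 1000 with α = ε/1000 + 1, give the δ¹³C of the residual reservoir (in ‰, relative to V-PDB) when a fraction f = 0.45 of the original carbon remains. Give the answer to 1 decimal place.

-6.0‰

δ₀ = (0.01092566/0.01123720 − 1)×1000 = (0.972276 − 1)×1000 = -27.724‰
α − 1 = ε/1000 = -0.0277
f^(α−1) = 0.45^(-0.0277) = 1.022365
δ_res = (-27.724 + 1000) × 1.022365 − 1000 = 994.021 − 1000 = -5.98‰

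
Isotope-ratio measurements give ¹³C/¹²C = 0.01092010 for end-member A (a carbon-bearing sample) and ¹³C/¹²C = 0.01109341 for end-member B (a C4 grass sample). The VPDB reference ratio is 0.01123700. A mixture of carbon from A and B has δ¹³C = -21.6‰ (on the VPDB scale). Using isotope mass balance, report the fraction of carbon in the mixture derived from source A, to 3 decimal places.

δ_A = (0.01092010/0.01123700 − 1)×1000 = (0.971799 − 1)×1000 = -28.201‰
δ_B = (0.01109341/0.01123700 − 1)×1000 = (0.987222 − 1)×1000 = -12.778‰
f_A = (δ_mix − δ_B)/(δ_A − δ_B) = (-21.6 − (-12.778))/(-28.201 − (-12.778))
f_A = -8.822 / -15.423 = 0.5720

0.572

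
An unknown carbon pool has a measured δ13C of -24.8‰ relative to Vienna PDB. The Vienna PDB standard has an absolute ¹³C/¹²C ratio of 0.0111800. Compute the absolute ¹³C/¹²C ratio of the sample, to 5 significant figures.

0.010903

R_sample = R_standard × (δ13C/1000 + 1)
R_sample = 0.0111800 × (-24.8/1000 + 1) = 0.0111800 × 0.975200
R_sample = 0.0109027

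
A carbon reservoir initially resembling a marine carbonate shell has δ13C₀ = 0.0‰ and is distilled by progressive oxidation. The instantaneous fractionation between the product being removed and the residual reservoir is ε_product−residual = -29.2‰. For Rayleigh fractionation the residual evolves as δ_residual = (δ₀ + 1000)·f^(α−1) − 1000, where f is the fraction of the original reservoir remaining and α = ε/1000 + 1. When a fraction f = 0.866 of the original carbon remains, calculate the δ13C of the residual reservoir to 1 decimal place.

4.2‰

Rayleigh residual: δ_res = (δ₀ + 1000)·f^(α−1) − 1000
α = ε/1000 + 1 = 0.97080, so α − 1 = -0.02920
f^(α−1) = 0.866^(-0.02920) = 1.004210
δ_res = (-0.0 + 1000) × 1.004210 − 1000 = 1004.210 − 1000 = 4.21‰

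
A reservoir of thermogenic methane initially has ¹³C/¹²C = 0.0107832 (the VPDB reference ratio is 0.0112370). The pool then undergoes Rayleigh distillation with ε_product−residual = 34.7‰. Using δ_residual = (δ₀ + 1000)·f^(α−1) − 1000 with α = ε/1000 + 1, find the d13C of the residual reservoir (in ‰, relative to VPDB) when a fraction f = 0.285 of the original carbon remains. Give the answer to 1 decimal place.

δ₀ = (0.0107832/0.0112370 − 1)×1000 = (0.959616 − 1)×1000 = -40.384‰
α − 1 = ε/1000 = 0.0347
f^(α−1) = 0.285^(0.0347) = 0.957377
δ_res = (-40.384 + 1000) × 0.957377 − 1000 = 918.714 − 1000 = -81.29‰

-81.3‰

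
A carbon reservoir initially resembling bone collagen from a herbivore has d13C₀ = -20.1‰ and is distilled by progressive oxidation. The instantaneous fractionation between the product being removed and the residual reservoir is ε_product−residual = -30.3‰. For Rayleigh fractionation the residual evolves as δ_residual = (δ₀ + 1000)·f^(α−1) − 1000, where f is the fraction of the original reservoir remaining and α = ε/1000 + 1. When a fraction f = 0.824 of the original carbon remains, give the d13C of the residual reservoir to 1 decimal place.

Rayleigh residual: δ_res = (δ₀ + 1000)·f^(α−1) − 1000
α = ε/1000 + 1 = 0.96970, so α − 1 = -0.03030
f^(α−1) = 0.824^(-0.03030) = 1.005883
δ_res = (-20.1 + 1000) × 1.005883 − 1000 = 985.665 − 1000 = -14.34‰

-14.3‰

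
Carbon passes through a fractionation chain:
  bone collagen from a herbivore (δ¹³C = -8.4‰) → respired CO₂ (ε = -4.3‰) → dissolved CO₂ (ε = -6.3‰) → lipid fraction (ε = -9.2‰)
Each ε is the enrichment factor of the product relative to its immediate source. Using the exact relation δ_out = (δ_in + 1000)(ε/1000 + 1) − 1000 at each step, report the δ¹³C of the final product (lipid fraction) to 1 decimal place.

-27.9‰

step 1: δ = (-8.40 + 1000)·(-4.3/1000 + 1) − 1000 = -12.66‰
step 2: δ = (-12.66 + 1000)·(-6.3/1000 + 1) − 1000 = -18.88‰
step 3: δ = (-18.88 + 1000)·(-9.2/1000 + 1) − 1000 = -27.91‰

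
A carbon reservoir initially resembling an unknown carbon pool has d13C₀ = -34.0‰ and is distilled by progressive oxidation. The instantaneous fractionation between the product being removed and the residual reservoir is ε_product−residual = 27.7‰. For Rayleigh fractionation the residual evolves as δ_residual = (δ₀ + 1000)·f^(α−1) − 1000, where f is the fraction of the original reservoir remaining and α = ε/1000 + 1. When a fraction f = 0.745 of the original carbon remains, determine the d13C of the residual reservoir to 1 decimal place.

Rayleigh residual: δ_res = (δ₀ + 1000)·f^(α−1) − 1000
α = ε/1000 + 1 = 1.02770, so α − 1 = 0.02770
f^(α−1) = 0.745^(0.02770) = 0.991879
δ_res = (-34.0 + 1000) × 0.991879 − 1000 = 958.155 − 1000 = -41.84‰

-41.8‰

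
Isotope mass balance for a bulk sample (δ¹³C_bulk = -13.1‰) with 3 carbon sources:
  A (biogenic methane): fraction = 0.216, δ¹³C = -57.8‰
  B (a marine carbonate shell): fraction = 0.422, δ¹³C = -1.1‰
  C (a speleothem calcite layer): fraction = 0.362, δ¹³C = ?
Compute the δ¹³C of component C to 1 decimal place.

Isotope mass balance: δ_bulk = Σ fᵢ·δᵢ.
-13.1 = 0.216×(-57.8) + 0.422×(-1.1) + 0.362×δ_C
0.362·δ_C = -13.1 − (-12.949) = -0.151
δ_C = -0.151 / 0.362 = -0.42‰

-0.4‰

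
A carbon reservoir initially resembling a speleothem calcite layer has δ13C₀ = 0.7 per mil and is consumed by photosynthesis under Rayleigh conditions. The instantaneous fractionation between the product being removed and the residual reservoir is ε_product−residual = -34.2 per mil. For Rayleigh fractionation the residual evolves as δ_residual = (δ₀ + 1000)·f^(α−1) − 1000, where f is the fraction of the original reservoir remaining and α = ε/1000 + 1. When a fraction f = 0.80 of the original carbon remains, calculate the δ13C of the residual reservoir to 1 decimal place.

8.4 per mil

Rayleigh residual: δ_res = (δ₀ + 1000)·f^(α−1) − 1000
α = ε/1000 + 1 = 0.96580, so α − 1 = -0.03420
f^(α−1) = 0.80^(-0.03420) = 1.007661
δ_res = (0.7 + 1000) × 1.007661 − 1000 = 1008.366 − 1000 = 8.37 per mil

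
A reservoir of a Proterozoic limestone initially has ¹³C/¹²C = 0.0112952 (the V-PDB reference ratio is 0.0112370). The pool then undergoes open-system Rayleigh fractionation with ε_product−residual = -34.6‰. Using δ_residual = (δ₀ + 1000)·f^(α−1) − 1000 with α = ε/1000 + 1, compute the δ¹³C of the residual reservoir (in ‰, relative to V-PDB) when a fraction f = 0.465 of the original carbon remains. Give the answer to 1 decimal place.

32.2‰

δ₀ = (0.0112952/0.0112370 − 1)×1000 = (1.005179 − 1)×1000 = 5.179‰
α − 1 = ε/1000 = -0.0346
f^(α−1) = 0.465^(-0.0346) = 1.026848
δ_res = (5.179 + 1000) × 1.026848 − 1000 = 1032.166 − 1000 = 32.17‰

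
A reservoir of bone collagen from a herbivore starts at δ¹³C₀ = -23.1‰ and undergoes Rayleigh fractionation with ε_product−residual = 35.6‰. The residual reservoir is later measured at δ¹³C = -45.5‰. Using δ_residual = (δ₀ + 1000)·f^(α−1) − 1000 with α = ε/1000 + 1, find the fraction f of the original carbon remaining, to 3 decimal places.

0.521

α − 1 = ε/1000 = 0.0356
(δ_res + 1000)/(δ₀ + 1000) = (-45.5 + 1000)/(-23.1 + 1000) = 954.5/976.9 = 0.977070
f = 0.977070^(1/0.0356) = exp(ln(0.977070)/0.0356) = exp(-0.02320/0.0356)
f = exp(-0.6516) = 0.5212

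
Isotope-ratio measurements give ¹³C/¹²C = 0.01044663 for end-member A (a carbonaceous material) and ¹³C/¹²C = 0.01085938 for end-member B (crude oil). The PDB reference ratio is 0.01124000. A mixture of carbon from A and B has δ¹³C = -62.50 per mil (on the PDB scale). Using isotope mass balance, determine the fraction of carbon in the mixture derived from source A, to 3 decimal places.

0.780

δ_A = (0.01044663/0.01124000 − 1)×1000 = (0.929415 − 1)×1000 = -70.585 per mil
δ_B = (0.01085938/0.01124000 − 1)×1000 = (0.966137 − 1)×1000 = -33.863 per mil
f_A = (δ_mix − δ_B)/(δ_A − δ_B) = (-62.50 − (-33.863))/(-70.585 − (-33.863))
f_A = -28.637 / -36.722 = 0.7798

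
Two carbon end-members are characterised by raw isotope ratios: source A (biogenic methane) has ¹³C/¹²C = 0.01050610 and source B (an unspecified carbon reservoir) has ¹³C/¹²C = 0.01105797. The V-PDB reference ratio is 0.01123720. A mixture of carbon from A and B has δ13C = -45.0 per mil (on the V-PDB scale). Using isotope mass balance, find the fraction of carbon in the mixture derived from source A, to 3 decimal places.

0.592

δ_A = (0.01050610/0.01123720 − 1)×1000 = (0.934939 − 1)×1000 = -65.061 per mil
δ_B = (0.01105797/0.01123720 − 1)×1000 = (0.984050 − 1)×1000 = -15.950 per mil
f_A = (δ_mix − δ_B)/(δ_A − δ_B) = (-45.0 − (-15.950))/(-65.061 − (-15.950))
f_A = -29.050 / -49.111 = 0.5915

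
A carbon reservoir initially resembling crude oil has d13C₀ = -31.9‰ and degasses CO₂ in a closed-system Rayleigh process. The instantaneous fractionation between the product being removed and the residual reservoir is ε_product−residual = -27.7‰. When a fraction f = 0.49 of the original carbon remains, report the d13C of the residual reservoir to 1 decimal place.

-12.6‰

Rayleigh residual: δ_res = (δ₀ + 1000)·f^(α−1) − 1000
α = ε/1000 + 1 = 0.97230, so α − 1 = -0.02770
f^(α−1) = 0.49^(-0.02770) = 1.019956
δ_res = (-31.9 + 1000) × 1.019956 − 1000 = 987.420 − 1000 = -12.58‰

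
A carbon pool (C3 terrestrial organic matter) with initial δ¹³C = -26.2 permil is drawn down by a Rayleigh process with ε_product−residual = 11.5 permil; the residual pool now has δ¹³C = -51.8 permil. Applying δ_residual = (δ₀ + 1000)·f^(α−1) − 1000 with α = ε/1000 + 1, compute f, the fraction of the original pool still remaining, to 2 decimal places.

0.10

α − 1 = ε/1000 = 0.0115
(δ_res + 1000)/(δ₀ + 1000) = (-51.8 + 1000)/(-26.2 + 1000) = 948.2/973.8 = 0.973711
f = 0.973711^(1/0.0115) = exp(ln(0.973711)/0.0115) = exp(-0.02664/0.0115)
f = exp(-2.3166) = 0.0986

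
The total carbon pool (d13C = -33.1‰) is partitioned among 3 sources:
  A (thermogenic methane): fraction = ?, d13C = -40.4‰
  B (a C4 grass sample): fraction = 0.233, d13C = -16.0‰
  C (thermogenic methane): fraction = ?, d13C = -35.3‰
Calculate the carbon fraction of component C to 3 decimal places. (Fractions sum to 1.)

Let f_C and f_A be the unknown fractions; fractions sum to 1 so f_C + f_A = 0.767.
Mass balance: Σ fᵢ·δᵢ = δ_bulk ⇒ f_C·(-35.3) + f_A·(-40.4) = -33.1 − (-3.728) = -29.372
Substitute f_A = 0.767 − f_C:
f_C·(-35.3 − -40.4) = -29.372 − 0.767×(-40.4) = 1.615
f_C = 1.615 / 5.1 = 0.3166

0.317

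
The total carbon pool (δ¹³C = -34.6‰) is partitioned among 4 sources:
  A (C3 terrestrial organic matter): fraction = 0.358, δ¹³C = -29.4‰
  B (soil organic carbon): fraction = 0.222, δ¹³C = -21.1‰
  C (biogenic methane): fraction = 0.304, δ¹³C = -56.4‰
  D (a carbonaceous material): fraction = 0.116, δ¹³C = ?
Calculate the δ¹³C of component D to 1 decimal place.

Isotope mass balance: δ_bulk = Σ fᵢ·δᵢ.
-34.6 = 0.358×(-29.4) + 0.222×(-21.1) + 0.304×(-56.4) + 0.116×δ_D
0.116·δ_D = -34.6 − (-32.355) = -2.245
δ_D = -2.245 / 0.116 = -19.35‰

-19.4‰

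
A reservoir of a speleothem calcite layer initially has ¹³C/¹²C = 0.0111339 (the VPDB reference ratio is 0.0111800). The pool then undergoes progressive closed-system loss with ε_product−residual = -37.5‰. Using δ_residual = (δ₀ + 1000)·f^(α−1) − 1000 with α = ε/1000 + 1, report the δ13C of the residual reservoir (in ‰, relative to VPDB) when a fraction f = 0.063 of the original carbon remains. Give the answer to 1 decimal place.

104.7‰

δ₀ = (0.0111339/0.0111800 − 1)×1000 = (0.995877 − 1)×1000 = -4.123‰
α − 1 = ε/1000 = -0.0375
f^(α−1) = 0.063^(-0.0375) = 1.109238
δ_res = (-4.123 + 1000) × 1.109238 − 1000 = 1104.664 − 1000 = 104.66‰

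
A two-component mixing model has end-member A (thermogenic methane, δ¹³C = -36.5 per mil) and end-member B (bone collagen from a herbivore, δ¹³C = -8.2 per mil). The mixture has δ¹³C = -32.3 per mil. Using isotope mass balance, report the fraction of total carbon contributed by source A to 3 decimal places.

δ_mix = f_A·δ_A + (1 − f_A)·δ_B  ⇒  f_A = (δ_mix − δ_B)/(δ_A − δ_B)
f_A = (-32.3 − (-8.2)) / (-36.5 − (-8.2))
f_A = -24.1 / -28.3 = 0.8516

0.852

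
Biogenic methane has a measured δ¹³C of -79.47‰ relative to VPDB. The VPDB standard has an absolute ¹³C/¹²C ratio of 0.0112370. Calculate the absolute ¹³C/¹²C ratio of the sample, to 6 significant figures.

0.0103440

R_sample = R_standard × (δ¹³C/1000 + 1)
R_sample = 0.0112370 × (-79.47/1000 + 1) = 0.0112370 × 0.920530
R_sample = 0.0103440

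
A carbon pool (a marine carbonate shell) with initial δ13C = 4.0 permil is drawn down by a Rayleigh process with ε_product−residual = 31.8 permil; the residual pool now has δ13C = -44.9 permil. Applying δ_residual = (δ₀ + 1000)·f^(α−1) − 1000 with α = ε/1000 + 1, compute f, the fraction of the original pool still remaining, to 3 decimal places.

α − 1 = ε/1000 = 0.0318
(δ_res + 1000)/(δ₀ + 1000) = (-44.9 + 1000)/(4.0 + 1000) = 955.1/1004.0 = 0.951295
f = 0.951295^(1/0.0318) = exp(ln(0.951295)/0.0318) = exp(-0.04993/0.0318)
f = exp(-1.5702) = 0.2080

0.208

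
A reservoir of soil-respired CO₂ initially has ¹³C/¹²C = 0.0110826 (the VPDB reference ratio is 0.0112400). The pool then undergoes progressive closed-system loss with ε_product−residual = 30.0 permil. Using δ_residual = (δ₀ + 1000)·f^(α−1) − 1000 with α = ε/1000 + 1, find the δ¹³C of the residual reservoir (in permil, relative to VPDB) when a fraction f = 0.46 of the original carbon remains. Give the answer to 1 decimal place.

-36.7 permil

δ₀ = (0.0110826/0.0112400 − 1)×1000 = (0.985996 − 1)×1000 = -14.004 permil
α − 1 = ε/1000 = 0.0300
f^(α−1) = 0.46^(0.0300) = 0.976973
δ_res = (-14.004 + 1000) × 0.976973 − 1000 = 963.292 − 1000 = -36.71 permil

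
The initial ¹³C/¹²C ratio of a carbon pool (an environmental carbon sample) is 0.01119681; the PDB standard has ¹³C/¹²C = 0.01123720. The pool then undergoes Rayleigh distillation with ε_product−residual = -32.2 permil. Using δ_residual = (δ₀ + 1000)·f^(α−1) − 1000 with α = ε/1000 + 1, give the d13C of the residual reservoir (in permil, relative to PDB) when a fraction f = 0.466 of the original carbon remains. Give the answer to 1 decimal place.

21.2 permil

δ₀ = (0.01119681/0.01123720 − 1)×1000 = (0.996406 − 1)×1000 = -3.594 permil
α − 1 = ε/1000 = -0.0322
f^(α−1) = 0.466^(-0.0322) = 1.024892
δ_res = (-3.594 + 1000) × 1.024892 − 1000 = 1021.208 − 1000 = 21.21 permil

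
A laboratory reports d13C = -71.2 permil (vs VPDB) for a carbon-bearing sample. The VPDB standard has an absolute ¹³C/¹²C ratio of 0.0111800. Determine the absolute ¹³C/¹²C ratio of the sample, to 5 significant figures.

R_sample = R_standard × (d13C/1000 + 1)
R_sample = 0.0111800 × (-71.2/1000 + 1) = 0.0111800 × 0.928800
R_sample = 0.0103840

0.010384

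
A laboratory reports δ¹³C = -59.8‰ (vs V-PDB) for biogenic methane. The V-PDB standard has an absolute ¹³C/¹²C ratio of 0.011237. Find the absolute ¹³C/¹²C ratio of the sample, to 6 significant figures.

R_sample = R_standard × (δ¹³C/1000 + 1)
R_sample = 0.011237 × (-59.8/1000 + 1) = 0.011237 × 0.940200
R_sample = 0.0105650

0.0105650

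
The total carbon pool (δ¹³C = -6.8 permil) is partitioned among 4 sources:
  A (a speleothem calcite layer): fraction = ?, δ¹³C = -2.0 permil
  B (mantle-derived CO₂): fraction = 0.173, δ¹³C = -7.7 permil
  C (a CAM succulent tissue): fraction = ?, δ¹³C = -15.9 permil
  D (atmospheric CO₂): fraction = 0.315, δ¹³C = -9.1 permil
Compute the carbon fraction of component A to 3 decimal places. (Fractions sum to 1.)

Let f_A and f_C be the unknown fractions; fractions sum to 1 so f_A + f_C = 0.512.
Mass balance: Σ fᵢ·δᵢ = δ_bulk ⇒ f_A·(-2.0) + f_C·(-15.9) = -6.8 − (-4.199) = -2.601
Substitute f_C = 0.512 − f_A:
f_A·(-2.0 − -15.9) = -2.601 − 0.512×(-15.9) = 5.539
f_A = 5.539 / 13.9 = 0.3985

0.399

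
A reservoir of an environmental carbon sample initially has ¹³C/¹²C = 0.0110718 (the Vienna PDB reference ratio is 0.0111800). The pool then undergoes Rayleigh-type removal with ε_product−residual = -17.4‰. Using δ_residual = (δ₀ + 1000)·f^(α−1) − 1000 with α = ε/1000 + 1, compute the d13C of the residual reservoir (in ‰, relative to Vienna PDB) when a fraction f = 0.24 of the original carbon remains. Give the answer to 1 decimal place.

δ₀ = (0.0110718/0.0111800 − 1)×1000 = (0.990322 − 1)×1000 = -9.678‰
α − 1 = ε/1000 = -0.0174
f^(α−1) = 0.24^(-0.0174) = 1.025143
δ_res = (-9.678 + 1000) × 1.025143 − 1000 = 1015.221 − 1000 = 15.22‰

15.2‰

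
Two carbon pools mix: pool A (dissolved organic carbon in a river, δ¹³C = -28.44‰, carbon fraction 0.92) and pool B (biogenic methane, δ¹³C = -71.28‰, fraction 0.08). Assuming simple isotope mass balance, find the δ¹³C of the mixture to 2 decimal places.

δ_mix = f_A·δ_A + f_B·δ_B
δ_mix = 0.92 × (-28.44) + 0.08 × (-71.28)
δ_mix = -26.165 + -5.702 = -31.867‰

-31.87‰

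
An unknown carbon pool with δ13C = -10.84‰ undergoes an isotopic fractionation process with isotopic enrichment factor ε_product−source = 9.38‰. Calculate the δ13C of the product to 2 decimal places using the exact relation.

To first order, δ_product ≈ δ_source + ε = -1.46‰.
Exactly, δ_product = (δ_source + 1000)·(ε/1000 + 1) − 1000.
δ_product = (-10.84 + 1000) × (9.38/1000 + 1) − 1000
δ_product = -1.562‰

-1.56‰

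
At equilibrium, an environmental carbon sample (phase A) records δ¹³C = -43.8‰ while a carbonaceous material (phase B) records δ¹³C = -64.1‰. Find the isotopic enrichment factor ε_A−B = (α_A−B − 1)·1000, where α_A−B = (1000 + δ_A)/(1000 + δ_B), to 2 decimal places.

α_A−B = (1000 + -43.8) / (1000 + -64.1) = 956.2 / 935.9 = 1.021690
ε_A−B = (1.021690 − 1) × 1000 = 21.690‰
(The approximation ε ≈ δ_A − δ_B would give 20.3‰.)

21.69‰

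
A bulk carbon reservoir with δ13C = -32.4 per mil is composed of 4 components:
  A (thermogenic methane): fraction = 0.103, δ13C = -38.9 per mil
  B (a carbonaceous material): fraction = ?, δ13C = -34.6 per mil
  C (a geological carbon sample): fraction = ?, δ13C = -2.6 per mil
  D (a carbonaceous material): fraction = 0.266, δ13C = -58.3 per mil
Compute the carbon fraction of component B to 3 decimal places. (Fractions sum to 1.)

Let f_B and f_C be the unknown fractions; fractions sum to 1 so f_B + f_C = 0.631.
Mass balance: Σ fᵢ·δᵢ = δ_bulk ⇒ f_B·(-34.6) + f_C·(-2.6) = -32.4 − (-19.514) = -12.886
Substitute f_C = 0.631 − f_B:
f_B·(-34.6 − -2.6) = -12.886 − 0.631×(-2.6) = -11.245
f_B = -11.245 / -32.0 = 0.3514

0.351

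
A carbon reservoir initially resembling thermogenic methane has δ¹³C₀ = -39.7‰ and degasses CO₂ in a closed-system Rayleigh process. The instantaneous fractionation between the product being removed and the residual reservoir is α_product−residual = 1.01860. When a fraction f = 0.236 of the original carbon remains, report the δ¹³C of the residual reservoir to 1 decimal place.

Rayleigh residual: δ_res = (δ₀ + 1000)·f^(α−1) − 1000
α − 1 = 0.01860
f^(α−1) = 0.236^(0.01860) = 0.973500
δ_res = (-39.7 + 1000) × 0.973500 − 1000 = 934.852 − 1000 = -65.15‰

-65.1‰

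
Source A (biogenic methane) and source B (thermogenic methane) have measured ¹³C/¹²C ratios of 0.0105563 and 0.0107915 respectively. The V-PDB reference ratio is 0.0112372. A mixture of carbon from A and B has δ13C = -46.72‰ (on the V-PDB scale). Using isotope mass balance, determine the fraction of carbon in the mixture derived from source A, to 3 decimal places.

0.337

δ_A = (0.0105563/0.0112372 − 1)×1000 = (0.939407 − 1)×1000 = -60.593‰
δ_B = (0.0107915/0.0112372 − 1)×1000 = (0.960337 − 1)×1000 = -39.663‰
f_A = (δ_mix − δ_B)/(δ_A − δ_B) = (-46.72 − (-39.663))/(-60.593 − (-39.663))
f_A = -7.057 / -20.930 = 0.3372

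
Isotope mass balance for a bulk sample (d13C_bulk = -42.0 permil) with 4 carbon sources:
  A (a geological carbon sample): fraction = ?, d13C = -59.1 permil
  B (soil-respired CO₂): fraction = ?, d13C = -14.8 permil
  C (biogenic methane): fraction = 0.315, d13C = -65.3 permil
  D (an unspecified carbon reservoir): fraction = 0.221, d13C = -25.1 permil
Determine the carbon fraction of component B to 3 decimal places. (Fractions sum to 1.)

Let f_B and f_A be the unknown fractions; fractions sum to 1 so f_B + f_A = 0.464.
Mass balance: Σ fᵢ·δᵢ = δ_bulk ⇒ f_B·(-14.8) + f_A·(-59.1) = -42.0 − (-26.117) = -15.883
Substitute f_A = 0.464 − f_B:
f_B·(-14.8 − -59.1) = -15.883 − 0.464×(-59.1) = 11.539
f_B = 11.539 / 44.3 = 0.2605

0.260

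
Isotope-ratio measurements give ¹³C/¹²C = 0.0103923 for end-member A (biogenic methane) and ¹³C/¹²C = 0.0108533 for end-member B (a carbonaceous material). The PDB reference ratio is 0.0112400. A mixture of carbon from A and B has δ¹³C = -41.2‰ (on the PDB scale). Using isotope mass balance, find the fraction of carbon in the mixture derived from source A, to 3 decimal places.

δ_A = (0.0103923/0.0112400 − 1)×1000 = (0.924582 − 1)×1000 = -75.418‰
δ_B = (0.0108533/0.0112400 − 1)×1000 = (0.965596 − 1)×1000 = -34.404‰
f_A = (δ_mix − δ_B)/(δ_A − δ_B) = (-41.2 − (-34.404))/(-75.418 − (-34.404))
f_A = -6.796 / -41.014 = 0.1657

0.166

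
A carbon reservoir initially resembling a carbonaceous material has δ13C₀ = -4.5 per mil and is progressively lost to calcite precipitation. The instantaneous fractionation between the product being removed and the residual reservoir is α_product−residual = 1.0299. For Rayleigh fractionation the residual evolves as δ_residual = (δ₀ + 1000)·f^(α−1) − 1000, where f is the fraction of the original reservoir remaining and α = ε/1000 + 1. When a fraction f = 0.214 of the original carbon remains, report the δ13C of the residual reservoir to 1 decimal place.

-49.4 per mil

Rayleigh residual: δ_res = (δ₀ + 1000)·f^(α−1) − 1000
α − 1 = 0.02990
f^(α−1) = 0.214^(0.02990) = 0.954947
δ_res = (-4.5 + 1000) × 0.954947 − 1000 = 950.650 − 1000 = -49.35 per mil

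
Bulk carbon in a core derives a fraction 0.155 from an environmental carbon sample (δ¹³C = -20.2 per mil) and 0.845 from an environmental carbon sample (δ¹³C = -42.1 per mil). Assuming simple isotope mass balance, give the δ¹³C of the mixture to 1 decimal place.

-38.7 per mil

δ_mix = f_A·δ_A + f_B·δ_B
δ_mix = 0.155 × (-20.2) + 0.845 × (-42.1)
δ_mix = -3.13 + -35.57 = -38.71 per mil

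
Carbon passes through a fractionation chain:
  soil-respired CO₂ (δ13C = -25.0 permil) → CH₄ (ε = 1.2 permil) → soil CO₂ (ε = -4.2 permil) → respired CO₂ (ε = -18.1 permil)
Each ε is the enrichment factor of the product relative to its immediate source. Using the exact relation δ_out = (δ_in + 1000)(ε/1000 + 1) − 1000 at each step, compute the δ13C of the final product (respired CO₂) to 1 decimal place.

-45.5 permil

step 1: δ = (-25.00 + 1000)·(1.2/1000 + 1) − 1000 = -23.83 permil
step 2: δ = (-23.83 + 1000)·(-4.2/1000 + 1) − 1000 = -27.93 permil
step 3: δ = (-27.93 + 1000)·(-18.1/1000 + 1) − 1000 = -45.52 permil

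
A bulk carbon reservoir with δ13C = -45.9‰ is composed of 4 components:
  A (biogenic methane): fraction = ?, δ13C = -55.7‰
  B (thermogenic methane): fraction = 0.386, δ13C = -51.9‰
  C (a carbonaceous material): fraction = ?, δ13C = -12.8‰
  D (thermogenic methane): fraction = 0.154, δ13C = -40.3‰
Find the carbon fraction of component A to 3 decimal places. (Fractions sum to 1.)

0.321

Let f_A and f_C be the unknown fractions; fractions sum to 1 so f_A + f_C = 0.460.
Mass balance: Σ fᵢ·δᵢ = δ_bulk ⇒ f_A·(-55.7) + f_C·(-12.8) = -45.9 − (-26.240) = -19.660
Substitute f_C = 0.460 − f_A:
f_A·(-55.7 − -12.8) = -19.660 − 0.460×(-12.8) = -13.772
f_A = -13.772 / -42.9 = 0.3210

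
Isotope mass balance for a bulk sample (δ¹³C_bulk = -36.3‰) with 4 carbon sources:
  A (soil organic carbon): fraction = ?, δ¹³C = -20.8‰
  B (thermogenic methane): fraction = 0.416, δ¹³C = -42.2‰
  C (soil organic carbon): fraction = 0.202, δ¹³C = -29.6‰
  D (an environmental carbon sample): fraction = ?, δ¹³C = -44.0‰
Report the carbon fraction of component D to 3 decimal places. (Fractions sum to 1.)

0.208

Let f_D and f_A be the unknown fractions; fractions sum to 1 so f_D + f_A = 0.382.
Mass balance: Σ fᵢ·δᵢ = δ_bulk ⇒ f_D·(-44.0) + f_A·(-20.8) = -36.3 − (-23.534) = -12.766
Substitute f_A = 0.382 − f_D:
f_D·(-44.0 − -20.8) = -12.766 − 0.382×(-20.8) = -4.820
f_D = -4.820 / -23.2 = 0.2078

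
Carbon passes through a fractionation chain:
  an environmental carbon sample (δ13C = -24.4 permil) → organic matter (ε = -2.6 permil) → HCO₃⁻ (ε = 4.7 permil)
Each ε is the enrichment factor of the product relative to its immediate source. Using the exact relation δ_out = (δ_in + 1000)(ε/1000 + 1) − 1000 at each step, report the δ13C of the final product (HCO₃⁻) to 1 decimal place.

step 1: δ = (-24.40 + 1000)·(-2.6/1000 + 1) − 1000 = -26.94 permil
step 2: δ = (-26.94 + 1000)·(4.7/1000 + 1) − 1000 = -22.36 permil

-22.4 permil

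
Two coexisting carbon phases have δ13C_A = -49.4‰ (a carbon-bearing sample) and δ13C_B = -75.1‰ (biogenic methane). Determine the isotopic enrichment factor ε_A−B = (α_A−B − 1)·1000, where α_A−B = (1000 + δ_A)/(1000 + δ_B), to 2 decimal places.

27.79‰

α_A−B = (1000 + -49.4) / (1000 + -75.1) = 950.6 / 924.9 = 1.027787
ε_A−B = (1.027787 − 1) × 1000 = 27.787‰
(The approximation ε ≈ δ_A − δ_B would give 25.7‰.)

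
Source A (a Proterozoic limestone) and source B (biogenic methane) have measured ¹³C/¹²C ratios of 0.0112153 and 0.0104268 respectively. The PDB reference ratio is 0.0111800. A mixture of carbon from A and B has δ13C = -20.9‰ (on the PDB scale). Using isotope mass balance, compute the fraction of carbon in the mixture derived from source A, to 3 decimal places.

0.659

δ_A = (0.0112153/0.0111800 − 1)×1000 = (1.003157 − 1)×1000 = 3.157‰
δ_B = (0.0104268/0.0111800 − 1)×1000 = (0.932630 − 1)×1000 = -67.370‰
f_A = (δ_mix − δ_B)/(δ_A − δ_B) = (-20.9 − (-67.370))/(3.157 − (-67.370))
f_A = 46.470 / 70.528 = 0.6589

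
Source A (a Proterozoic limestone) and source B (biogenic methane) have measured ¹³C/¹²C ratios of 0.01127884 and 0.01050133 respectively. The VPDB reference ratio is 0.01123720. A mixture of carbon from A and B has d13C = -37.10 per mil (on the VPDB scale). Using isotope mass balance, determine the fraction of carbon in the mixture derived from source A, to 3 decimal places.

δ_A = (0.01127884/0.01123720 − 1)×1000 = (1.003706 − 1)×1000 = 3.706 per mil
δ_B = (0.01050133/0.01123720 − 1)×1000 = (0.934515 − 1)×1000 = -65.485 per mil
f_A = (δ_mix − δ_B)/(δ_A − δ_B) = (-37.10 − (-65.485))/(3.706 − (-65.485))
f_A = 28.385 / 69.191 = 0.4102

0.410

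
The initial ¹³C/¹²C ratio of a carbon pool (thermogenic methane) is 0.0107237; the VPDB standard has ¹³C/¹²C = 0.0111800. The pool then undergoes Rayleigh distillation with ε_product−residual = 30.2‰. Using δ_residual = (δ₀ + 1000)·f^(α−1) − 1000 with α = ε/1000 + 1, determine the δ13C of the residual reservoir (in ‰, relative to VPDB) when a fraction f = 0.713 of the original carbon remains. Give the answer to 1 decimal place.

-50.6‰

δ₀ = (0.0107237/0.0111800 − 1)×1000 = (0.959186 − 1)×1000 = -40.814‰
α − 1 = ε/1000 = 0.0302
f^(α−1) = 0.713^(0.0302) = 0.989836
δ_res = (-40.814 + 1000) × 0.989836 − 1000 = 949.437 − 1000 = -50.56‰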